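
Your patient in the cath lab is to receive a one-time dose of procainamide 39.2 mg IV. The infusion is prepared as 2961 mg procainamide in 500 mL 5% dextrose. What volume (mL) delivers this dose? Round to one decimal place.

6.6 mL

Concentration = 2961 mg ÷ 500 mL = 5.922 mg/mL
Volume = 39.2 mg ÷ 5.922 mg/mL = 6.619385 mL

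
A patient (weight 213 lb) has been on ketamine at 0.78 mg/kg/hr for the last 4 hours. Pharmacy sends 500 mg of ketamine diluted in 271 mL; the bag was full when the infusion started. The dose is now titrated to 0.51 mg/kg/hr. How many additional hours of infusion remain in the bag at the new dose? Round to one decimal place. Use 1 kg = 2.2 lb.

Initial rate:
Weight = 213 lb ÷ 2.2 lb/kg = 96.81818 kg
Dose = 0.78 mg/kg/hr × 96.81818 kg = 75.51818 mg/hr
Concentration = 500 mg ÷ 271 mL = 1.845018 mg/mL
Rate = 75.51818 mg/hr ÷ 1.845018 mg/mL = 40.93085 mL/hr
Volume infused so far = 40.93085 mL/hr × 4 hr = 163.7234 mL
Volume remaining = 271 − 163.7234 = 107.2766 mL
New rate:
Dose = 0.51 mg/kg/hr × 96.81818 kg = 49.37727 mg/hr
Rate = 49.37727 mg/hr ÷ 1.845018 mg/mL = 26.76248 mL/hr
Time remaining = 107.2766 mL ÷ 26.76248 mL/hr = 4.008469 hr

4.0 hours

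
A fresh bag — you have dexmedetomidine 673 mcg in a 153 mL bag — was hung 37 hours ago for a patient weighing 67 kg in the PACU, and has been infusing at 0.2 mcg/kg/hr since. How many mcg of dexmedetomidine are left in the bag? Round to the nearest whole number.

177 mcg

Dose = 0.2 mcg/kg/hr × 67 kg = 13.4 mcg/hr
Concentration = 673 mcg ÷ 153 mL = 4.398693 mcg/mL
Rate = 13.4 mcg/hr ÷ 4.398693 mcg/mL = 3.04636 mL/hr
Volume infused = 3.04636 mL/hr × 37 hr = 112.7153 mL
Volume remaining = 153 − 112.7153 = 40.2847 mL
Drug remaining = 40.2847 mL × 4.398693 mcg/mL = 177.2 mcg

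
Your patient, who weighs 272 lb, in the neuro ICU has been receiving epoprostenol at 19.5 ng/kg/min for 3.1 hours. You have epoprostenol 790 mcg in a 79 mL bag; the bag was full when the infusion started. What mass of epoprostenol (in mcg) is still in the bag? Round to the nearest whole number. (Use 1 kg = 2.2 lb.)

342 mcg

Weight = 272 lb ÷ 2.2 lb/kg = 123.6364 kg
Dose = 19.5 ng/kg/min × 123.6364 kg = 2410.909 ng/min
2410.909 ng/min × 60 min/hr = 144654.5 ng/hr
Concentration = 790 mcg ÷ 79 mL = 10 mcg/mL = 10000 ng/mL
Rate = 144654.5 ng/hr ÷ 10000 ng/mL = 14.46545 mL/hr
Volume infused = 14.46545 mL/hr × 3.1 hr = 44.84291 mL
Volume remaining = 79 − 44.84291 = 34.15709 mL
Drug remaining = 34.15709 mL × 10000 ng/mL = 341570.9 ng = 341.5709 mcg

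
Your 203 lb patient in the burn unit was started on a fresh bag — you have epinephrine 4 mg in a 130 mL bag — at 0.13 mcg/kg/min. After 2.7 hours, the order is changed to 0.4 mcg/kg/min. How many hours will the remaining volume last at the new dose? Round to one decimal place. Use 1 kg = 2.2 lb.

Initial rate:
Weight = 203 lb ÷ 2.2 lb/kg = 92.27273 kg
Dose = 0.13 mcg/kg/min × 92.27273 kg = 11.99545 mcg/min
11.99545 mcg/min × 60 min/hr = 719.7273 mcg/hr
Concentration = 4 mg ÷ 130 mL = 0.03076923 mg/mL = 30.76923 mcg/mL
Rate = 719.7273 mcg/hr ÷ 30.76923 mcg/mL = 23.39114 mL/hr
Volume infused so far = 23.39114 mL/hr × 2.7 hr = 63.15607 mL
Volume remaining = 130 − 63.15607 = 66.84393 mL
New rate:
Dose = 0.4 mcg/kg/min × 92.27273 kg = 36.90909 mcg/min
36.90909 mcg/min × 60 min/hr = 2214.545 mcg/hr
Rate = 2214.545 mcg/hr ÷ 30.76923 mcg/mL = 71.97273 mL/hr
Time remaining = 66.84393 mL ÷ 71.97273 mL/hr = 0.9287397 hr

0.9 hours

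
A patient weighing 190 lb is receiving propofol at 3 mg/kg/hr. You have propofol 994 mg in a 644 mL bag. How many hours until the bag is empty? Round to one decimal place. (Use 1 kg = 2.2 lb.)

Weight = 190 lb ÷ 2.2 lb/kg = 86.36364 kg
Dose = 3 mg/kg/hr × 86.36364 kg = 259.0909 mg/hr
Concentration = 994 mg ÷ 644 mL = 1.543478 mg/mL
Rate = 259.0909 mg/hr ÷ 1.543478 mg/mL = 167.8617 mL/hr
Duration = 644 mL ÷ 167.8617 mL/hr = 3.836491 hr

3.8 hours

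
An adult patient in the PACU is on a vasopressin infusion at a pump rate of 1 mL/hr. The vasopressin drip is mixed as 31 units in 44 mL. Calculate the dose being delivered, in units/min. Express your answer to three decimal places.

0.012 units/min

Concentration = 31 units ÷ 44 mL = 0.7045455 units/mL
Drug rate = 1 mL/hr × 0.7045455 units/mL = 0.7045455 units/hr
0.7045455 units/hr ÷ 60 min/hr = 0.01174242 units/min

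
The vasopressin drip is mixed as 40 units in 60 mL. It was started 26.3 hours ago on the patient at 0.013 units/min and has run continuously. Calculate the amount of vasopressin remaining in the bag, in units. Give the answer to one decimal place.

0.013 units/min × 60 min/hr = 0.78 units/hr
Concentration = 40 units ÷ 60 mL = 0.6666667 units/mL
Rate = 0.78 units/hr ÷ 0.6666667 units/mL = 1.17 mL/hr
Volume infused = 1.17 mL/hr × 26.3 hr = 30.771 mL
Volume remaining = 60 − 30.771 = 29.229 mL
Drug remaining = 29.229 mL × 0.6666667 units/mL = 19.486 units

19.5 units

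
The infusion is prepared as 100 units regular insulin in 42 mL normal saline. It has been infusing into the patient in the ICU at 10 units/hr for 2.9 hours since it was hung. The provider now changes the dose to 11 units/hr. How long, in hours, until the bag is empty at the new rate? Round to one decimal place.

Initial rate:
Concentration = 100 units ÷ 42 mL = 2.380952 units/mL
Rate = 10 units/hr ÷ 2.380952 units/mL = 4.2 mL/hr
Volume infused so far = 4.2 mL/hr × 2.9 hr = 12.18 mL
Volume remaining = 42 − 12.18 = 29.82 mL
New rate:
Rate = 11 units/hr ÷ 2.380952 units/mL = 4.62 mL/hr
Time remaining = 29.82 mL ÷ 4.62 mL/hr = 6.454545 hr

6.5 hours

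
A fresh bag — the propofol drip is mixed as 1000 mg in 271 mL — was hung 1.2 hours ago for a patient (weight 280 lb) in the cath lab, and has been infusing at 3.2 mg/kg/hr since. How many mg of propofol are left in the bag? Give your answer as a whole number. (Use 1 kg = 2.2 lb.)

511 mg

Weight = 280 lb ÷ 2.2 lb/kg = 127.2727 kg
Dose = 3.2 mg/kg/hr × 127.2727 kg = 407.2727 mg/hr
Concentration = 1000 mg ÷ 271 mL = 3.690037 mg/mL
Rate = 407.2727 mg/hr ÷ 3.690037 mg/mL = 110.3709 mL/hr
Volume infused = 110.3709 mL/hr × 1.2 hr = 132.4451 mL
Volume remaining = 271 − 132.4451 = 138.5549 mL
Drug remaining = 138.5549 mL × 3.690037 mg/mL = 511.2727 mg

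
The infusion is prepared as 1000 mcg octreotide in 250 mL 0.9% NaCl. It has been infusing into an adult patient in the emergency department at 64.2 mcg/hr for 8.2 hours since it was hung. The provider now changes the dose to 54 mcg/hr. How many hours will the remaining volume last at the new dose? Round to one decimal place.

8.8 hours

Initial rate:
Concentration = 1000 mcg ÷ 250 mL = 4 mcg/mL
Rate = 64.2 mcg/hr ÷ 4 mcg/mL = 16.05 mL/hr
Volume infused so far = 16.05 mL/hr × 8.2 hr = 131.61 mL
Volume remaining = 250 − 131.61 = 118.39 mL
New rate:
Rate = 54 mcg/hr ÷ 4 mcg/mL = 13.5 mL/hr
Time remaining = 118.39 mL ÷ 13.5 mL/hr = 8.76963 hr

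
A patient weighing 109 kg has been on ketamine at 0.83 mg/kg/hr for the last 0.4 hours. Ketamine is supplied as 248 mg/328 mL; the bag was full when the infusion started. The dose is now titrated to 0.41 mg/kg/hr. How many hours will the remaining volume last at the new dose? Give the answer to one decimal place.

4.7 hours

Initial rate:
Dose = 0.83 mg/kg/hr × 109 kg = 90.47 mg/hr
Concentration = 248 mg ÷ 328 mL = 0.7560976 mg/mL
Rate = 90.47 mg/hr ÷ 0.7560976 mg/mL = 119.6539 mL/hr
Volume infused so far = 119.6539 mL/hr × 0.4 hr = 47.86155 mL
Volume remaining = 328 − 47.86155 = 280.1385 mL
New rate:
Dose = 0.41 mg/kg/hr × 109 kg = 44.69 mg/hr
Rate = 44.69 mg/hr ÷ 0.7560976 mg/mL = 59.10613 mL/hr
Time remaining = 280.1385 mL ÷ 59.10613 mL/hr = 4.739584 hr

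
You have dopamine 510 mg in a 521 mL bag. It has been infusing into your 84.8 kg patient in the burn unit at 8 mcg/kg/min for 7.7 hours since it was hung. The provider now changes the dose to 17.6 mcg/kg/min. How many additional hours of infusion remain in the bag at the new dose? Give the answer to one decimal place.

Initial rate:
Dose = 8 mcg/kg/min × 84.8 kg = 678.4 mcg/min
678.4 mcg/min × 60 min/hr = 40704 mcg/hr
Concentration = 510 mg ÷ 521 mL = 0.9788868 mg/mL = 978.8868 mcg/mL
Rate = 40704 mcg/hr ÷ 978.8868 mcg/mL = 41.58193 mL/hr
Volume infused so far = 41.58193 mL/hr × 7.7 hr = 320.1809 mL
Volume remaining = 521 − 320.1809 = 200.8191 mL
New rate:
Dose = 17.6 mcg/kg/min × 84.8 kg = 1492.48 mcg/min
1492.48 mcg/min × 60 min/hr = 89548.8 mcg/hr
Rate = 89548.8 mcg/hr ÷ 978.8868 mcg/mL = 91.48024 mL/hr
Time remaining = 200.8191 mL ÷ 91.48024 mL/hr = 2.195219 hr

2.2 hours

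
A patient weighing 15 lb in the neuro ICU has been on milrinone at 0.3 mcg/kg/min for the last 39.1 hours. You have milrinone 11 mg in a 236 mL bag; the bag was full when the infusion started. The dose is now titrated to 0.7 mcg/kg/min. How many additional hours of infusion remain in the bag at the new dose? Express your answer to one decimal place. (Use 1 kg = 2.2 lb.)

21.7 hours

Initial rate:
Weight = 15 lb ÷ 2.2 lb/kg = 6.818182 kg
Dose = 0.3 mcg/kg/min × 6.818182 kg = 2.045455 mcg/min
2.045455 mcg/min × 60 min/hr = 122.7273 mcg/hr
Concentration = 11 mg ÷ 236 mL = 0.04661017 mg/mL = 46.61017 mcg/mL
Rate = 122.7273 mcg/hr ÷ 46.61017 mcg/mL = 2.633058 mL/hr
Volume infused so far = 2.633058 mL/hr × 39.1 hr = 102.9526 mL
Volume remaining = 236 − 102.9526 = 133.0474 mL
New rate:
Dose = 0.7 mcg/kg/min × 6.818182 kg = 4.772727 mcg/min
4.772727 mcg/min × 60 min/hr = 286.3636 mcg/hr
Rate = 286.3636 mcg/hr ÷ 46.61017 mcg/mL = 6.143802 mL/hr
Time remaining = 133.0474 mL ÷ 6.143802 mL/hr = 21.65556 hr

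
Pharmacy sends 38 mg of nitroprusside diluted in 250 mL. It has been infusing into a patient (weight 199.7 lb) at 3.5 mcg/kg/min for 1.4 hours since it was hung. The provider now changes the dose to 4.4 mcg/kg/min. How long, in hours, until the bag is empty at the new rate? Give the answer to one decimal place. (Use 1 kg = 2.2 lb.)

Initial rate:
Weight = 199.7 lb ÷ 2.2 lb/kg = 90.77273 kg
Dose = 3.5 mcg/kg/min × 90.77273 kg = 317.7045 mcg/min
317.7045 mcg/min × 60 min/hr = 19062.27 mcg/hr
Concentration = 38 mg ÷ 250 mL = 0.152 mg/mL = 152 mcg/mL
Rate = 19062.27 mcg/hr ÷ 152 mcg/mL = 125.4097 mL/hr
Volume infused so far = 125.4097 mL/hr × 1.4 hr = 175.5736 mL
Volume remaining = 250 − 175.5736 = 74.42644 mL
New rate:
Dose = 4.4 mcg/kg/min × 90.77273 kg = 399.4 mcg/min
399.4 mcg/min × 60 min/hr = 23964 mcg/hr
Rate = 23964 mcg/hr ÷ 152 mcg/mL = 157.6579 mL/hr
Time remaining = 74.42644 mL ÷ 157.6579 mL/hr = 0.4720755 hr

0.5 hours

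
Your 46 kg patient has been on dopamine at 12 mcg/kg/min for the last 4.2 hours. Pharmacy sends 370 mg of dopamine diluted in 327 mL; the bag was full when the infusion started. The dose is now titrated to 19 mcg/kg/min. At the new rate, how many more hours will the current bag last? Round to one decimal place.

4.4 hours

Initial rate:
Dose = 12 mcg/kg/min × 46 kg = 552 mcg/min
552 mcg/min × 60 min/hr = 33120 mcg/hr
Concentration = 370 mg ÷ 327 mL = 1.131498 mg/mL = 1131.498 mcg/mL
Rate = 33120 mcg/hr ÷ 1131.498 mcg/mL = 29.27092 mL/hr
Volume infused so far = 29.27092 mL/hr × 4.2 hr = 122.9379 mL
Volume remaining = 327 − 122.9379 = 204.0621 mL
New rate:
Dose = 19 mcg/kg/min × 46 kg = 874 mcg/min
874 mcg/min × 60 min/hr = 52440 mcg/hr
Rate = 52440 mcg/hr ÷ 1131.498 mcg/mL = 46.34562 mL/hr
Time remaining = 204.0621 mL ÷ 46.34562 mL/hr = 4.403051 hr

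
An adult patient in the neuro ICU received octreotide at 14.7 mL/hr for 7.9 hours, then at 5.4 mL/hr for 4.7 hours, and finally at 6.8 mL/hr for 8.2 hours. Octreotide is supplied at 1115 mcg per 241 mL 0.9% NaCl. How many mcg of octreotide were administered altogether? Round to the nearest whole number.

Concentration = 1115 mcg ÷ 241 mL = 4.626556 mcg/mL
Stage 1: 14.7 mL/hr × 7.9 hr = 116.13 mL → 116.13 mL × 4.626556 mcg/mL = 537.282 mcg
Stage 2: 5.4 mL/hr × 4.7 hr = 25.38 mL → 25.38 mL × 4.626556 mcg/mL = 117.422 mcg
Stage 3: 6.8 mL/hr × 8.2 hr = 55.76 mL → 55.76 mL × 4.626556 mcg/mL = 257.9768 mcg
Total = 537.282 + 117.422 + 257.9768 = 912.6807 mcg

913 mcg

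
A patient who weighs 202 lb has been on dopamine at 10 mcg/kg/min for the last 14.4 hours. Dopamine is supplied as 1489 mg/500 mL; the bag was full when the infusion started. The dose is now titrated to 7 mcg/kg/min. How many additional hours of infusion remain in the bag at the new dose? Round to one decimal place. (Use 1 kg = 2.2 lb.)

18.0 hours

Initial rate:
Weight = 202 lb ÷ 2.2 lb/kg = 91.81818 kg
Dose = 10 mcg/kg/min × 91.81818 kg = 918.1818 mcg/min
918.1818 mcg/min × 60 min/hr = 55090.91 mcg/hr
Concentration = 1489 mg ÷ 500 mL = 2.978 mg/mL = 2978 mcg/mL
Rate = 55090.91 mcg/hr ÷ 2978 mcg/mL = 18.4993 mL/hr
Volume infused so far = 18.4993 mL/hr × 14.4 hr = 266.3899 mL
Volume remaining = 500 − 266.3899 = 233.6101 mL
New rate:
Dose = 7 mcg/kg/min × 91.81818 kg = 642.7273 mcg/min
642.7273 mcg/min × 60 min/hr = 38563.64 mcg/hr
Rate = 38563.64 mcg/hr ÷ 2978 mcg/mL = 12.94951 mL/hr
Time remaining = 233.6101 mL ÷ 12.94951 mL/hr = 18.04008 hr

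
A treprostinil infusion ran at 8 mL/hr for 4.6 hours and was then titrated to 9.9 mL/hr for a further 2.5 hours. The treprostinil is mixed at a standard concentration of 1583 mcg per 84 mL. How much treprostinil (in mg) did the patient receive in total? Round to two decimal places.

Concentration = 1583 mcg ÷ 84 mL = 18.84524 mcg/mL
Stage 1: 8 mL/hr × 4.6 hr = 36.8 mL → 36.8 mL × 18.84524 mcg/mL = 693.5048 mcg
Stage 2: 9.9 mL/hr × 2.5 hr = 24.75 mL → 24.75 mL × 18.84524 mcg/mL = 466.4196 mcg
Total = 693.5048 + 466.4196 = 1159.924 mcg = 1.159924 mg

1.16 mg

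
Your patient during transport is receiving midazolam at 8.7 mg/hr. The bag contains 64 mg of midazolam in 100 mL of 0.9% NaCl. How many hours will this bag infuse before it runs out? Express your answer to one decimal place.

Concentration = 64 mg ÷ 100 mL = 0.64 mg/mL
Rate = 8.7 mg/hr ÷ 0.64 mg/mL = 13.59375 mL/hr
Duration = 100 mL ÷ 13.59375 mL/hr = 7.356322 hr

7.4 hours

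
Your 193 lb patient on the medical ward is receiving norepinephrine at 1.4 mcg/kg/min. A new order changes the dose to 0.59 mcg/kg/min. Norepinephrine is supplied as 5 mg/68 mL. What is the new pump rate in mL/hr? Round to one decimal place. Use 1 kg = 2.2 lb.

Weight = 193 lb ÷ 2.2 lb/kg = 87.72727 kg
Dose = 0.59 mcg/kg/min × 87.72727 kg = 51.75909 mcg/min
51.75909 mcg/min × 60 min/hr = 3105.545 mcg/hr
Concentration = 5 mg ÷ 68 mL = 0.07352941 mg/mL = 73.52941 mcg/mL
Rate = 3105.545 mcg/hr ÷ 73.52941 mcg/mL = 42.23542 mL/hr

42.2 mL/hr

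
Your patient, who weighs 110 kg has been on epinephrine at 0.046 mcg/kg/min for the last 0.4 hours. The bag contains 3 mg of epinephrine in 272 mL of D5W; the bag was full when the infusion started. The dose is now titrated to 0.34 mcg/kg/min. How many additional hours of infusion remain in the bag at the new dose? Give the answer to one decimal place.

1.3 hours

Initial rate:
Dose = 0.046 mcg/kg/min × 110 kg = 5.06 mcg/min
5.06 mcg/min × 60 min/hr = 303.6 mcg/hr
Concentration = 3 mg ÷ 272 mL = 0.01102941 mg/mL = 11.02941 mcg/mL
Rate = 303.6 mcg/hr ÷ 11.02941 mcg/mL = 27.5264 mL/hr
Volume infused so far = 27.5264 mL/hr × 0.4 hr = 11.01056 mL
Volume remaining = 272 − 11.01056 = 260.9894 mL
New rate:
Dose = 0.34 mcg/kg/min × 110 kg = 37.4 mcg/min
37.4 mcg/min × 60 min/hr = 2244 mcg/hr
Rate = 2244 mcg/hr ÷ 11.02941 mcg/mL = 203.456 mL/hr
Time remaining = 260.9894 mL ÷ 203.456 mL/hr = 1.282781 hr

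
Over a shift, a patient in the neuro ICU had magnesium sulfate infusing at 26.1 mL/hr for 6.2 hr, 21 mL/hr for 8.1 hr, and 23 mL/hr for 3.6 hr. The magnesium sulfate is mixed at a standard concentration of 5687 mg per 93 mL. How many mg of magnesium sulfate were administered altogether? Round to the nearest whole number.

25360 mg

Concentration = 5687 mg ÷ 93 mL = 61.15054 mg/mL
Stage 1: 26.1 mL/hr × 6.2 hr = 161.82 mL → 161.82 mL × 61.15054 mg/mL = 9895.38 mg
Stage 2: 21 mL/hr × 8.1 hr = 170.1 mL → 170.1 mL × 61.15054 mg/mL = 10401.71 mg
Stage 3: 23 mL/hr × 3.6 hr = 82.8 mL → 82.8 mL × 61.15054 mg/mL = 5063.265 mg
Total = 9895.38 + 10401.71 + 5063.265 = 25360.35 mg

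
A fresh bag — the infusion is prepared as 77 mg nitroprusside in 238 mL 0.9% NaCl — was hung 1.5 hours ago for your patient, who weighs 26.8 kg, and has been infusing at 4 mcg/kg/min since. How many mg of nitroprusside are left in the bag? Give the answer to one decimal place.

Dose = 4 mcg/kg/min × 26.8 kg = 107.2 mcg/min
107.2 mcg/min × 60 min/hr = 6432 mcg/hr
Concentration = 77 mg ÷ 238 mL = 0.3235294 mg/mL = 323.5294 mcg/mL
Rate = 6432 mcg/hr ÷ 323.5294 mcg/mL = 19.88073 mL/hr
Volume infused = 19.88073 mL/hr × 1.5 hr = 29.82109 mL
Volume remaining = 238 − 29.82109 = 208.1789 mL
Drug remaining = 208.1789 mL × 323.5294 mcg/mL = 67352 mcg = 67.352 mg

67.4 mg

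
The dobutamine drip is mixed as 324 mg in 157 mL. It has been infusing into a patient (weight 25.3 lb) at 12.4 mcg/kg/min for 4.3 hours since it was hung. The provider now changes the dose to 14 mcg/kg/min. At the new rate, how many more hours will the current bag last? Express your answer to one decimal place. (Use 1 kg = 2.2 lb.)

29.7 hours

Initial rate:
Weight = 25.3 lb ÷ 2.2 lb/kg = 11.5 kg
Dose = 12.4 mcg/kg/min × 11.5 kg = 142.6 mcg/min
142.6 mcg/min × 60 min/hr = 8556 mcg/hr
Concentration = 324 mg ÷ 157 mL = 2.063694 mg/mL = 2063.694 mcg/mL
Rate = 8556 mcg/hr ÷ 2063.694 mcg/mL = 4.145963 mL/hr
Volume infused so far = 4.145963 mL/hr × 4.3 hr = 17.82764 mL
Volume remaining = 157 − 17.82764 = 139.1724 mL
New rate:
Dose = 14 mcg/kg/min × 11.5 kg = 161 mcg/min
161 mcg/min × 60 min/hr = 9660 mcg/hr
Rate = 9660 mcg/hr ÷ 2063.694 mcg/mL = 4.680926 mL/hr
Time remaining = 139.1724 mL ÷ 4.680926 mL/hr = 29.7318 hr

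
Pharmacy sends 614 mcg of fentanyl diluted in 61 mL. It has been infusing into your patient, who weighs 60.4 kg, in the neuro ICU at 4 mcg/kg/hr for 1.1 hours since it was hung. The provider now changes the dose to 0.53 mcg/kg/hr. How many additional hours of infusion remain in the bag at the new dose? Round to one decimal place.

10.9 hours

Initial rate:
Dose = 4 mcg/kg/hr × 60.4 kg = 241.6 mcg/hr
Concentration = 614 mcg ÷ 61 mL = 10.06557 mcg/mL
Rate = 241.6 mcg/hr ÷ 10.06557 mcg/mL = 24.00261 mL/hr
Volume infused so far = 24.00261 mL/hr × 1.1 hr = 26.40287 mL
Volume remaining = 61 − 26.40287 = 34.59713 mL
New rate:
Dose = 0.53 mcg/kg/hr × 60.4 kg = 32.012 mcg/hr
Rate = 32.012 mcg/hr ÷ 10.06557 mcg/mL = 3.180345 mL/hr
Time remaining = 34.59713 mL ÷ 3.180345 mL/hr = 10.87842 hr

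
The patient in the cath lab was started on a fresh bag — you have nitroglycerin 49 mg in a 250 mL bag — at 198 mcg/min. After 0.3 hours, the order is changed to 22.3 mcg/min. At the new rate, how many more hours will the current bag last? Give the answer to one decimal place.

Initial rate:
198 mcg/min × 60 min/hr = 11880 mcg/hr
Concentration = 49 mg ÷ 250 mL = 0.196 mg/mL = 196 mcg/mL
Rate = 11880 mcg/hr ÷ 196 mcg/mL = 60.61224 mL/hr
Volume infused so far = 60.61224 mL/hr × 0.3 hr = 18.18367 mL
Volume remaining = 250 − 18.18367 = 231.8163 mL
New rate:
22.3 mcg/min × 60 min/hr = 1338 mcg/hr
Rate = 1338 mcg/hr ÷ 196 mcg/mL = 6.826531 mL/hr
Time remaining = 231.8163 mL ÷ 6.826531 mL/hr = 33.95815 hr

34.0 hours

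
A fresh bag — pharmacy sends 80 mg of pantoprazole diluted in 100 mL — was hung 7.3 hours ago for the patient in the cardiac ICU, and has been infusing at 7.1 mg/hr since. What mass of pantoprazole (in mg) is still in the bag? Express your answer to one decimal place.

28.2 mg

Concentration = 80 mg ÷ 100 mL = 0.8 mg/mL
Rate = 7.1 mg/hr ÷ 0.8 mg/mL = 8.875 mL/hr
Volume infused = 8.875 mL/hr × 7.3 hr = 64.7875 mL
Volume remaining = 100 − 64.7875 = 35.2125 mL
Drug remaining = 35.2125 mL × 0.8 mg/mL = 28.17 mg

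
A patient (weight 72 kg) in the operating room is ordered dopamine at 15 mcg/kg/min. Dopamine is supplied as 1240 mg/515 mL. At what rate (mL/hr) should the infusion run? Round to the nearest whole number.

27 mL/hr

Dose = 15 mcg/kg/min × 72 kg = 1080 mcg/min
1080 mcg/min × 60 min/hr = 64800 mcg/hr
Concentration = 1240 mg ÷ 515 mL = 2.407767 mg/mL = 2407.767 mcg/mL
Rate = 64800 mcg/hr ÷ 2407.767 mcg/mL = 26.9129 mL/hr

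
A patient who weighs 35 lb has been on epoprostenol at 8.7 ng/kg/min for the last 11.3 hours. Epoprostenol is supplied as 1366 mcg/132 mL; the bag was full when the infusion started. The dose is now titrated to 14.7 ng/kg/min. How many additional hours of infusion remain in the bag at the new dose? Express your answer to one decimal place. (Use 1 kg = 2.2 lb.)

Initial rate:
Weight = 35 lb ÷ 2.2 lb/kg = 15.90909 kg
Dose = 8.7 ng/kg/min × 15.90909 kg = 138.4091 ng/min
138.4091 ng/min × 60 min/hr = 8304.545 ng/hr
Concentration = 1366 mcg ÷ 132 mL = 10.34848 mcg/mL = 10348.48 ng/mL
Rate = 8304.545 ng/hr ÷ 10348.48 ng/mL = 0.802489 mL/hr
Volume infused so far = 0.802489 mL/hr × 11.3 hr = 9.068126 mL
Volume remaining = 132 − 9.068126 = 122.9319 mL
New rate:
Dose = 14.7 ng/kg/min × 15.90909 kg = 233.8636 ng/min
233.8636 ng/min × 60 min/hr = 14031.82 ng/hr
Rate = 14031.82 ng/hr ÷ 10348.48 ng/mL = 1.35593 mL/hr
Time remaining = 122.9319 mL ÷ 1.35593 mL/hr = 90.66242 hr

90.7 hours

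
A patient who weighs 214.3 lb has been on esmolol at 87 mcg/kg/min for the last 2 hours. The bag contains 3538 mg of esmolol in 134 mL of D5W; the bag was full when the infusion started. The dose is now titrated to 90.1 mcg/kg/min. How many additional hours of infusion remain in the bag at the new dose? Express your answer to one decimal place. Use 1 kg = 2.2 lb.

4.8 hours

Initial rate:
Weight = 214.3 lb ÷ 2.2 lb/kg = 97.40909 kg
Dose = 87 mcg/kg/min × 97.40909 kg = 8474.591 mcg/min
8474.591 mcg/min × 60 min/hr = 508475.5 mcg/hr
Concentration = 3538 mg ÷ 134 mL = 26.40299 mg/mL = 26402.99 mcg/mL
Rate = 508475.5 mcg/hr ÷ 26402.99 mcg/mL = 19.25826 mL/hr
Volume infused so far = 19.25826 mL/hr × 2 hr = 38.51651 mL
Volume remaining = 134 − 38.51651 = 95.48349 mL
New rate:
Dose = 90.1 mcg/kg/min × 97.40909 kg = 8776.559 mcg/min
8776.559 mcg/min × 60 min/hr = 526593.5 mcg/hr
Rate = 526593.5 mcg/hr ÷ 26402.99 mcg/mL = 19.94447 mL/hr
Time remaining = 95.48349 mL ÷ 19.94447 mL/hr = 4.787467 hr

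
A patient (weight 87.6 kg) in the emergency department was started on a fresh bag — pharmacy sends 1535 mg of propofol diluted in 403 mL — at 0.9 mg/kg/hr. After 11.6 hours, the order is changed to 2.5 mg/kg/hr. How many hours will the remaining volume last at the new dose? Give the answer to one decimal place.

2.8 hours

Initial rate:
Dose = 0.9 mg/kg/hr × 87.6 kg = 78.84 mg/hr
Concentration = 1535 mg ÷ 403 mL = 3.808933 mg/mL
Rate = 78.84 mg/hr ÷ 3.808933 mg/mL = 20.69871 mL/hr
Volume infused so far = 20.69871 mL/hr × 11.6 hr = 240.105 mL
Volume remaining = 403 − 240.105 = 162.895 mL
New rate:
Dose = 2.5 mg/kg/hr × 87.6 kg = 219 mg/hr
Rate = 219 mg/hr ÷ 3.808933 mg/mL = 57.49642 mL/hr
Time remaining = 162.895 mL ÷ 57.49642 mL/hr = 2.833132 hr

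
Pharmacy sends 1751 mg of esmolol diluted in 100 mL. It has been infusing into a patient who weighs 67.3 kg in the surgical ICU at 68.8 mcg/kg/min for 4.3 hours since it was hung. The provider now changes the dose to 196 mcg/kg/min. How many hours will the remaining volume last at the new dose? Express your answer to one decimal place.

0.7 hours

Initial rate:
Dose = 68.8 mcg/kg/min × 67.3 kg = 4630.24 mcg/min
4630.24 mcg/min × 60 min/hr = 277814.4 mcg/hr
Concentration = 1751 mg ÷ 100 mL = 17.51 mg/mL = 17510 mcg/mL
Rate = 277814.4 mcg/hr ÷ 17510 mcg/mL = 15.86604 mL/hr
Volume infused so far = 15.86604 mL/hr × 4.3 hr = 68.22398 mL
Volume remaining = 100 − 68.22398 = 31.77602 mL
New rate:
Dose = 196 mcg/kg/min × 67.3 kg = 13190.8 mcg/min
13190.8 mcg/min × 60 min/hr = 791448 mcg/hr
Rate = 791448 mcg/hr ÷ 17510 mcg/mL = 45.19977 mL/hr
Time remaining = 31.77602 mL ÷ 45.19977 mL/hr = 0.7030128 hr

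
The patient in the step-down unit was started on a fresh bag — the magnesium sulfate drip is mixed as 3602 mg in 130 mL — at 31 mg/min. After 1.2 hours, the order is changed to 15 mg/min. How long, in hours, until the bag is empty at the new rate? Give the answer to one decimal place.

Initial rate:
31 mg/min × 60 min/hr = 1860 mg/hr
Concentration = 3602 mg ÷ 130 mL = 27.70769 mg/mL
Rate = 1860 mg/hr ÷ 27.70769 mg/mL = 67.12937 mL/hr
Volume infused so far = 67.12937 mL/hr × 1.2 hr = 80.55525 mL
Volume remaining = 130 − 80.55525 = 49.44475 mL
New rate:
15 mg/min × 60 min/hr = 900 mg/hr
Rate = 900 mg/hr ÷ 27.70769 mg/mL = 32.48195 mL/hr
Time remaining = 49.44475 mL ÷ 32.48195 mL/hr = 1.522222 hr

1.5 hours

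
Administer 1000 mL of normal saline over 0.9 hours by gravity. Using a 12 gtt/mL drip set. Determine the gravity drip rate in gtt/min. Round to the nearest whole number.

1000 mL ÷ (0.9 hr × 60 = 54 min) = 18.51852 mL/min
18.51852 mL/min × 12 gtt/mL = 222.2222 gtt/min

222 gtt/min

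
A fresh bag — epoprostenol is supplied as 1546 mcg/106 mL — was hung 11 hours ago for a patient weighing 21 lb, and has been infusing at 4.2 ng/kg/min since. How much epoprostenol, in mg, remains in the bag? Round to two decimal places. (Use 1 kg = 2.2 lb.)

1.52 mg

Weight = 21 lb ÷ 2.2 lb/kg = 9.545455 kg
Dose = 4.2 ng/kg/min × 9.545455 kg = 40.09091 ng/min
40.09091 ng/min × 60 min/hr = 2405.455 ng/hr
Concentration = 1546 mcg ÷ 106 mL = 14.58491 mcg/mL = 14584.91 ng/mL
Rate = 2405.455 ng/hr ÷ 14584.91 ng/mL = 0.1649277 mL/hr
Volume infused = 0.1649277 mL/hr × 11 hr = 1.814204 mL
Volume remaining = 106 − 1.814204 = 104.1858 mL
Drug remaining = 104.1858 mL × 14584.91 ng/mL = 1519540 ng = 1.51954 mg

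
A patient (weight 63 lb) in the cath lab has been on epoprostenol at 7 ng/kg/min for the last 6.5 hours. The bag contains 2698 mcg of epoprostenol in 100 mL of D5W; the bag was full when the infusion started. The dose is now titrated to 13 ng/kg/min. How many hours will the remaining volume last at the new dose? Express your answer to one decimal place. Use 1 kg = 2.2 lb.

117.3 hours

Initial rate:
Weight = 63 lb ÷ 2.2 lb/kg = 28.63636 kg
Dose = 7 ng/kg/min × 28.63636 kg = 200.4545 ng/min
200.4545 ng/min × 60 min/hr = 12027.27 ng/hr
Concentration = 2698 mcg ÷ 100 mL = 26.98 mcg/mL = 26980 ng/mL
Rate = 12027.27 ng/hr ÷ 26980 ng/mL = 0.4457848 mL/hr
Volume infused so far = 0.4457848 mL/hr × 6.5 hr = 2.897601 mL
Volume remaining = 100 − 2.897601 = 97.1024 mL
New rate:
Dose = 13 ng/kg/min × 28.63636 kg = 372.2727 ng/min
372.2727 ng/min × 60 min/hr = 22336.36 ng/hr
Rate = 22336.36 ng/hr ÷ 26980 ng/mL = 0.827886 mL/hr
Time remaining = 97.1024 mL ÷ 0.827886 mL/hr = 117.2896 hr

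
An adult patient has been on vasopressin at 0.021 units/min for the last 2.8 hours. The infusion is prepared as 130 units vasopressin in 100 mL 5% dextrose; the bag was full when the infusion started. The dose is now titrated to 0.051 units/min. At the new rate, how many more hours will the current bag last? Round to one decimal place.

41.3 hours

Initial rate:
0.021 units/min × 60 min/hr = 1.26 units/hr
Concentration = 130 units ÷ 100 mL = 1.3 units/mL
Rate = 1.26 units/hr ÷ 1.3 units/mL = 0.9692308 mL/hr
Volume infused so far = 0.9692308 mL/hr × 2.8 hr = 2.713846 mL
Volume remaining = 100 − 2.713846 = 97.28615 mL
New rate:
0.051 units/min × 60 min/hr = 3.06 units/hr
Rate = 3.06 units/hr ÷ 1.3 units/mL = 2.353846 mL/hr
Time remaining = 97.28615 mL ÷ 2.353846 mL/hr = 41.33072 hr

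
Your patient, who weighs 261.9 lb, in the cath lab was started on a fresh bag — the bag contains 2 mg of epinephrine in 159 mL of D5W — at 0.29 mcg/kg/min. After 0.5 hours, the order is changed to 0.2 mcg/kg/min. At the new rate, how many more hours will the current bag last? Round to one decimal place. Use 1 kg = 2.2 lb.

Initial rate:
Weight = 261.9 lb ÷ 2.2 lb/kg = 119.0455 kg
Dose = 0.29 mcg/kg/min × 119.0455 kg = 34.52318 mcg/min
34.52318 mcg/min × 60 min/hr = 2071.391 mcg/hr
Concentration = 2 mg ÷ 159 mL = 0.01257862 mg/mL = 12.57862 mcg/mL
Rate = 2071.391 mcg/hr ÷ 12.57862 mcg/mL = 164.6756 mL/hr
Volume infused so far = 164.6756 mL/hr × 0.5 hr = 82.33779 mL
Volume remaining = 159 − 82.33779 = 76.66221 mL
New rate:
Dose = 0.2 mcg/kg/min × 119.0455 kg = 23.80909 mcg/min
23.80909 mcg/min × 60 min/hr = 1428.545 mcg/hr
Rate = 1428.545 mcg/hr ÷ 12.57862 mcg/mL = 113.5694 mL/hr
Time remaining = 76.66221 mL ÷ 113.5694 mL/hr = 0.6750255 hr

0.7 hours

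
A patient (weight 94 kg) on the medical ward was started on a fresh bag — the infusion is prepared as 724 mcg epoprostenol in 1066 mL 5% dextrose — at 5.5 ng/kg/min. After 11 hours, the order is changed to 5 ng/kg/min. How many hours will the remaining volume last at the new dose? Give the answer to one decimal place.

Initial rate:
Dose = 5.5 ng/kg/min × 94 kg = 517 ng/min
517 ng/min × 60 min/hr = 31020 ng/hr
Concentration = 724 mcg ÷ 1066 mL = 0.6791745 mcg/mL = 679.1745 ng/mL
Rate = 31020 ng/hr ÷ 679.1745 ng/mL = 45.67309 mL/hr
Volume infused so far = 45.67309 mL/hr × 11 hr = 502.404 mL
Volume remaining = 1066 − 502.404 = 563.596 mL
New rate:
Dose = 5 ng/kg/min × 94 kg = 470 ng/min
470 ng/min × 60 min/hr = 28200 ng/hr
Rate = 28200 ng/hr ÷ 679.1745 ng/mL = 41.52099 mL/hr
Time remaining = 563.596 mL ÷ 41.52099 mL/hr = 13.57376 hr

13.6 hours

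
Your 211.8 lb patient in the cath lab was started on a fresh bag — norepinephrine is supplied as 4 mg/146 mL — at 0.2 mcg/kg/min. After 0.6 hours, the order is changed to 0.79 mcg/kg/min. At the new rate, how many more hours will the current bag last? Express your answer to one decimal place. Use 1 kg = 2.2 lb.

Initial rate:
Weight = 211.8 lb ÷ 2.2 lb/kg = 96.27273 kg
Dose = 0.2 mcg/kg/min × 96.27273 kg = 19.25455 mcg/min
19.25455 mcg/min × 60 min/hr = 1155.273 mcg/hr
Concentration = 4 mg ÷ 146 mL = 0.02739726 mg/mL = 27.39726 mcg/mL
Rate = 1155.273 mcg/hr ÷ 27.39726 mcg/mL = 42.16745 mL/hr
Volume infused so far = 42.16745 mL/hr × 0.6 hr = 25.30047 mL
Volume remaining = 146 − 25.30047 = 120.6995 mL
New rate:
Dose = 0.79 mcg/kg/min × 96.27273 kg = 76.05545 mcg/min
76.05545 mcg/min × 60 min/hr = 4563.327 mcg/hr
Rate = 4563.327 mcg/hr ÷ 27.39726 mcg/mL = 166.5614 mL/hr
Time remaining = 120.6995 mL ÷ 166.5614 mL/hr = 0.7246547 hr

0.7 hours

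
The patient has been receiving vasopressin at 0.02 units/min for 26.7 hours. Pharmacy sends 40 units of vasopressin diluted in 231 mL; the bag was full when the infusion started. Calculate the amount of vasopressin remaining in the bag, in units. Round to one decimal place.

0.02 units/min × 60 min/hr = 1.2 units/hr
Concentration = 40 units ÷ 231 mL = 0.1731602 units/mL
Rate = 1.2 units/hr ÷ 0.1731602 units/mL = 6.93 mL/hr
Volume infused = 6.93 mL/hr × 26.7 hr = 185.031 mL
Volume remaining = 231 − 185.031 = 45.969 mL
Drug remaining = 45.969 mL × 0.1731602 units/mL = 7.96 units

8.0 units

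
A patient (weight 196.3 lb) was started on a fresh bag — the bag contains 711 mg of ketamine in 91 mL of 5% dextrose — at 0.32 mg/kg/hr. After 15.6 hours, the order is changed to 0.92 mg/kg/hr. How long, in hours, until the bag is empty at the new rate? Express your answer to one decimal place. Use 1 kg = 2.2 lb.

Initial rate:
Weight = 196.3 lb ÷ 2.2 lb/kg = 89.22727 kg
Dose = 0.32 mg/kg/hr × 89.22727 kg = 28.55273 mg/hr
Concentration = 711 mg ÷ 91 mL = 7.813187 mg/mL
Rate = 28.55273 mg/hr ÷ 7.813187 mg/mL = 3.654428 mL/hr
Volume infused so far = 3.654428 mL/hr × 15.6 hr = 57.00907 mL
Volume remaining = 91 − 57.00907 = 33.99093 mL
New rate:
Dose = 0.92 mg/kg/hr × 89.22727 kg = 82.08909 mg/hr
Rate = 82.08909 mg/hr ÷ 7.813187 mg/mL = 10.50648 mL/hr
Time remaining = 33.99093 mL ÷ 10.50648 mL/hr = 3.235234 hr

3.2 hours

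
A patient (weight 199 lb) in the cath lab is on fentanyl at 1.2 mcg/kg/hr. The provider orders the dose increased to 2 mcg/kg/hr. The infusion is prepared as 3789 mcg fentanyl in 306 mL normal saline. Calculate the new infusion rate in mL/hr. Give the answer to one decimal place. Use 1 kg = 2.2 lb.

14.6 mL/hr

Weight = 199 lb ÷ 2.2 lb/kg = 90.45455 kg
Dose = 2 mcg/kg/hr × 90.45455 kg = 180.9091 mcg/hr
Concentration = 3789 mcg ÷ 306 mL = 12.38235 mcg/mL
Rate = 180.9091 mcg/hr ÷ 12.38235 mcg/mL = 14.61024 mL/hr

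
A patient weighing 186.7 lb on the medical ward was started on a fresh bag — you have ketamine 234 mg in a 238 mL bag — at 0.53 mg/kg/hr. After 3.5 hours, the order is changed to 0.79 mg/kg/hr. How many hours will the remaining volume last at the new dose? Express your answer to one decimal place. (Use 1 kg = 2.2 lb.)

Initial rate:
Weight = 186.7 lb ÷ 2.2 lb/kg = 84.86364 kg
Dose = 0.53 mg/kg/hr × 84.86364 kg = 44.97773 mg/hr
Concentration = 234 mg ÷ 238 mL = 0.9831933 mg/mL
Rate = 44.97773 mg/hr ÷ 0.9831933 mg/mL = 45.74658 mL/hr
Volume infused so far = 45.74658 mL/hr × 3.5 hr = 160.113 mL
Volume remaining = 238 − 160.113 = 77.88698 mL
New rate:
Dose = 0.79 mg/kg/hr × 84.86364 kg = 67.04227 mg/hr
Rate = 67.04227 mg/hr ÷ 0.9831933 mg/mL = 68.18829 mL/hr
Time remaining = 77.88698 mL ÷ 68.18829 mL/hr = 1.142234 hr

1.1 hours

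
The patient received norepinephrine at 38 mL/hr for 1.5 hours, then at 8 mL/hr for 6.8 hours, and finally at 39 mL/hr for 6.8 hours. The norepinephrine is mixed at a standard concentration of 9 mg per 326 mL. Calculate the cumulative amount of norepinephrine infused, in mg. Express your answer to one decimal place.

Concentration = 9 mg ÷ 326 mL = 0.02760736 mg/mL
Stage 1: 38 mL/hr × 1.5 hr = 57 mL → 57 mL × 0.02760736 mg/mL = 1.57362 mg
Stage 2: 8 mL/hr × 6.8 hr = 54.4 mL → 54.4 mL × 0.02760736 mg/mL = 1.50184 mg
Stage 3: 39 mL/hr × 6.8 hr = 265.2 mL → 265.2 mL × 0.02760736 mg/mL = 7.321472 mg
Total = 1.57362 + 1.50184 + 7.321472 = 10.39693 mg

10.4 mg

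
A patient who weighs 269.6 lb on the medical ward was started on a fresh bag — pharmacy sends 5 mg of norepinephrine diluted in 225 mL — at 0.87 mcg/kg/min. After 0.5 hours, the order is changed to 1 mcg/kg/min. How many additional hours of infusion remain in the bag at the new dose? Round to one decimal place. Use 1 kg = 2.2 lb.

0.2 hours

Initial rate:
Weight = 269.6 lb ÷ 2.2 lb/kg = 122.5455 kg
Dose = 0.87 mcg/kg/min × 122.5455 kg = 106.6145 mcg/min
106.6145 mcg/min × 60 min/hr = 6396.873 mcg/hr
Concentration = 5 mg ÷ 225 mL = 0.02222222 mg/mL = 22.22222 mcg/mL
Rate = 6396.873 mcg/hr ÷ 22.22222 mcg/mL = 287.8593 mL/hr
Volume infused so far = 287.8593 mL/hr × 0.5 hr = 143.9296 mL
Volume remaining = 225 − 143.9296 = 81.07036 mL
New rate:
Dose = 1 mcg/kg/min × 122.5455 kg = 122.5455 mcg/min
122.5455 mcg/min × 60 min/hr = 7352.727 mcg/hr
Rate = 7352.727 mcg/hr ÷ 22.22222 mcg/mL = 330.8727 mL/hr
Time remaining = 81.07036 mL ÷ 330.8727 mL/hr = 0.2450198 hr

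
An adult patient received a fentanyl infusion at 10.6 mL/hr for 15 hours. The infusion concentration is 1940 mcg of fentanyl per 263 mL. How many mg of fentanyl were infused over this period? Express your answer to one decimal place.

1.2 mg

Concentration = 1940 mcg ÷ 263 mL = 7.376426 mcg/mL
Drug rate = 10.6 mL/hr × 7.376426 mcg/mL = 78.19011 mcg/hr
Total = 78.19011 mcg/hr × 15 hr = 1172.852 mcg = 1.172852 mg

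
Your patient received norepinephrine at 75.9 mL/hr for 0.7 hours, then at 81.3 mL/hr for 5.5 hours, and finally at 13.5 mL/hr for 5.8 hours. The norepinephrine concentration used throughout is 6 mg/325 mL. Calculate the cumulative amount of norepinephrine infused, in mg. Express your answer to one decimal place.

Concentration = 6 mg ÷ 325 mL = 0.01846154 mg/mL
Stage 1: 75.9 mL/hr × 0.7 hr = 53.13 mL → 53.13 mL × 0.01846154 mg/mL = 0.9808615 mg
Stage 2: 81.3 mL/hr × 5.5 hr = 447.15 mL → 447.15 mL × 0.01846154 mg/mL = 8.255077 mg
Stage 3: 13.5 mL/hr × 5.8 hr = 78.3 mL → 78.3 mL × 0.01846154 mg/mL = 1.445538 mg
Total = 0.9808615 + 8.255077 + 1.445538 = 10.68148 mg

10.7 mg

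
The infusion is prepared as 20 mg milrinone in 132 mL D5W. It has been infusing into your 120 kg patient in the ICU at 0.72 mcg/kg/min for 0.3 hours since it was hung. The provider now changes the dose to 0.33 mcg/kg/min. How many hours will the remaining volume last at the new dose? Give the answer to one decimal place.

Initial rate:
Dose = 0.72 mcg/kg/min × 120 kg = 86.4 mcg/min
86.4 mcg/min × 60 min/hr = 5184 mcg/hr
Concentration = 20 mg ÷ 132 mL = 0.1515152 mg/mL = 151.5152 mcg/mL
Rate = 5184 mcg/hr ÷ 151.5152 mcg/mL = 34.2144 mL/hr
Volume infused so far = 34.2144 mL/hr × 0.3 hr = 10.26432 mL
Volume remaining = 132 − 10.26432 = 121.7357 mL
New rate:
Dose = 0.33 mcg/kg/min × 120 kg = 39.6 mcg/min
39.6 mcg/min × 60 min/hr = 2376 mcg/hr
Rate = 2376 mcg/hr ÷ 151.5152 mcg/mL = 15.6816 mL/hr
Time remaining = 121.7357 mL ÷ 15.6816 mL/hr = 7.762963 hr

7.8 hours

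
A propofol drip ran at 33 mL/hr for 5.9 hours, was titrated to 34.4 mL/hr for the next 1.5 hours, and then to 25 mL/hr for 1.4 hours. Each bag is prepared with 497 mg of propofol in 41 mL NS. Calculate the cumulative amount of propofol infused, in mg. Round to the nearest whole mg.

Concentration = 497 mg ÷ 41 mL = 12.12195 mg/mL
Stage 1: 33 mL/hr × 5.9 hr = 194.7 mL → 194.7 mL × 12.12195 mg/mL = 2360.144 mg
Stage 2: 34.4 mL/hr × 1.5 hr = 51.6 mL → 51.6 mL × 12.12195 mg/mL = 625.4927 mg
Stage 3: 25 mL/hr × 1.4 hr = 35 mL → 35 mL × 12.12195 mg/mL = 424.2683 mg
Total = 2360.144 + 625.4927 + 424.2683 = 3409.905 mg

3410 mg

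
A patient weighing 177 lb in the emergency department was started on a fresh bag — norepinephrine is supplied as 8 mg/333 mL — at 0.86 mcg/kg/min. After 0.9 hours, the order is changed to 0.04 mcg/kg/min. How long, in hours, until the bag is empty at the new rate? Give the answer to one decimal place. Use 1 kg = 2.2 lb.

Initial rate:
Weight = 177 lb ÷ 2.2 lb/kg = 80.45455 kg
Dose = 0.86 mcg/kg/min × 80.45455 kg = 69.19091 mcg/min
69.19091 mcg/min × 60 min/hr = 4151.455 mcg/hr
Concentration = 8 mg ÷ 333 mL = 0.02402402 mg/mL = 24.02402 mcg/mL
Rate = 4151.455 mcg/hr ÷ 24.02402 mcg/mL = 172.8043 mL/hr
Volume infused so far = 172.8043 mL/hr × 0.9 hr = 155.5239 mL
Volume remaining = 333 − 155.5239 = 177.4761 mL
New rate:
Dose = 0.04 mcg/kg/min × 80.45455 kg = 3.218182 mcg/min
3.218182 mcg/min × 60 min/hr = 193.0909 mcg/hr
Rate = 193.0909 mcg/hr ÷ 24.02402 mcg/mL = 8.037409 mL/hr
Time remaining = 177.4761 mL ÷ 8.037409 mL/hr = 22.08126 hr

22.1 hours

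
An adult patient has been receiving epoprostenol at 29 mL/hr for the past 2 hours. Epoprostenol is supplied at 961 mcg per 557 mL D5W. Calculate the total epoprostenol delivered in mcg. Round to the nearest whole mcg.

100 mcg

Concentration = 961 mcg ÷ 557 mL = 1.725314 mcg/mL = 1725.314 ng/mL
Drug rate = 29 mL/hr × 1725.314 ng/mL = 50034.11 ng/hr
Total = 50034.11 ng/hr × 2 hr = 100068.2 ng = 100.0682 mcg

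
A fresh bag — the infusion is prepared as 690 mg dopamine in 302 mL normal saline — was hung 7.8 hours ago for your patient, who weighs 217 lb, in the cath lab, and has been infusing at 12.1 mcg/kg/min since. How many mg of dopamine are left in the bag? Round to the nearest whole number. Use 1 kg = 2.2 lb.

Weight = 217 lb ÷ 2.2 lb/kg = 98.63636 kg
Dose = 12.1 mcg/kg/min × 98.63636 kg = 1193.5 mcg/min
1193.5 mcg/min × 60 min/hr = 71610 mcg/hr
Concentration = 690 mg ÷ 302 mL = 2.284768 mg/mL = 2284.768 mcg/mL
Rate = 71610 mcg/hr ÷ 2284.768 mcg/mL = 31.34235 mL/hr
Volume infused = 31.34235 mL/hr × 7.8 hr = 244.4703 mL
Volume remaining = 302 − 244.4703 = 57.52969 mL
Drug remaining = 57.52969 mL × 2284.768 mcg/mL = 131442 mcg = 131.442 mg

131 mg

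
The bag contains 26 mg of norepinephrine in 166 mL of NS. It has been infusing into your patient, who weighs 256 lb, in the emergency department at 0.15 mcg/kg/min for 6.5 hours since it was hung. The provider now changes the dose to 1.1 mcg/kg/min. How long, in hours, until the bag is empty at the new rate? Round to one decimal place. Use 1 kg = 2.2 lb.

2.5 hours

Initial rate:
Weight = 256 lb ÷ 2.2 lb/kg = 116.3636 kg
Dose = 0.15 mcg/kg/min × 116.3636 kg = 17.45455 mcg/min
17.45455 mcg/min × 60 min/hr = 1047.273 mcg/hr
Concentration = 26 mg ÷ 166 mL = 0.1566265 mg/mL = 156.6265 mcg/mL
Rate = 1047.273 mcg/hr ÷ 156.6265 mcg/mL = 6.686434 mL/hr
Volume infused so far = 6.686434 mL/hr × 6.5 hr = 43.46182 mL
Volume remaining = 166 − 43.46182 = 122.5382 mL
New rate:
Dose = 1.1 mcg/kg/min × 116.3636 kg = 128 mcg/min
128 mcg/min × 60 min/hr = 7680 mcg/hr
Rate = 7680 mcg/hr ÷ 156.6265 mcg/mL = 49.03385 mL/hr
Time remaining = 122.5382 mL ÷ 49.03385 mL/hr = 2.499053 hr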